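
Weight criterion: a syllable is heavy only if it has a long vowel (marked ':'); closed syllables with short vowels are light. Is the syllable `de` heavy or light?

light

`de`: short vowel, open (no coda). Short vowel → light.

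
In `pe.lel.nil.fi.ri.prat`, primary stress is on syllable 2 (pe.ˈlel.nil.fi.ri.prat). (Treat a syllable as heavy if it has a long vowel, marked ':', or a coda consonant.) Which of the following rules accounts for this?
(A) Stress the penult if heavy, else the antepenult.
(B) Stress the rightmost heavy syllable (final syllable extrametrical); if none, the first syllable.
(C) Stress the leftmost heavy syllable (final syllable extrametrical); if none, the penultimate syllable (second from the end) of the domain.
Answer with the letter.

Rule A → syllable 4 (observed: 2).
Rule B → syllable 3 (observed: 2).
Rule C → syllable 2 ✓.

C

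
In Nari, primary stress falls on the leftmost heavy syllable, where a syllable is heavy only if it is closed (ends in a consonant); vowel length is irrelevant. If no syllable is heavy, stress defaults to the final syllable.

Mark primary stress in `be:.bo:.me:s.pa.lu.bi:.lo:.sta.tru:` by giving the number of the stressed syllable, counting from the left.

Weights: 1 be: L, 2 bo: L, 3 me:s H, 4 pa L, 5 lu L, 6 bi: L, 7 lo: L, 8 sta L, 9 tru: L.
Heavy syllables in the domain: 3. The leftmost is syllable 3 (me:s).
Primary stress: syllable 3 → be:.bo:.ˈme:s.pa.lu.bi:.lo:.sta.tru:.

3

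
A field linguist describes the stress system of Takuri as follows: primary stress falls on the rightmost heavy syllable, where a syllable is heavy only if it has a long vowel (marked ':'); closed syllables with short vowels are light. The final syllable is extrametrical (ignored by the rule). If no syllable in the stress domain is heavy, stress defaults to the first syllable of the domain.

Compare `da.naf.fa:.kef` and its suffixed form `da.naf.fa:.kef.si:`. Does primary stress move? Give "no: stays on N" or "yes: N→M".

no: stays on 3

Base `da.naf.fa:.kef` (4 syllables):
  The final syllable (4, kef) is extrametrical; the stress domain is syllables 1–3.
  Weights: 1 da L, 2 naf L, 3 fa: H.
  Heavy syllables in the domain: 3. The rightmost is syllable 3 (fa:).
  → primary stress on syllable 3.
Suffixed `da.naf.fa:.kef.si:` (5 syllables):
  The final syllable (5, si:) is extrametrical; the stress domain is syllables 1–4.
  Weights: 1 da L, 2 naf L, 3 fa: H, 4 kef L.
  Heavy syllables in the domain: 3. The rightmost is syllable 3 (fa:).
  → primary stress on syllable 3.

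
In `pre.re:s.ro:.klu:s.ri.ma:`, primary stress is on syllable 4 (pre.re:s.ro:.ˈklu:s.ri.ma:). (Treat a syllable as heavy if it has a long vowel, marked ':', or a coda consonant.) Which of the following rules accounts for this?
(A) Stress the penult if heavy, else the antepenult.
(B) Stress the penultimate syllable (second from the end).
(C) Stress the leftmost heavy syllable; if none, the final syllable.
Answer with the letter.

Rule A → syllable 4 ✓.
Rule B → syllable 5 (observed: 4).
Rule C → syllable 2 (observed: 4).

A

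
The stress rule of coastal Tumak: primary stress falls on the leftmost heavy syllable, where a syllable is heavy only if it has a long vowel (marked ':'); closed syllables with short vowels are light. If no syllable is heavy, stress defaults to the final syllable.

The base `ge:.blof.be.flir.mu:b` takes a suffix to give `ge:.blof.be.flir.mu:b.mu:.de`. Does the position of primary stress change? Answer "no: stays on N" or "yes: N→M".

no: stays on 1

Base `ge:.blof.be.flir.mu:b` (5 syllables):
  Weights: 1 ge: H, 2 blof L, 3 be L, 4 flir L, 5 mu:b H.
  Heavy syllables in the domain: 1, 5. The leftmost is syllable 1 (ge:).
  → primary stress on syllable 1.
Suffixed `ge:.blof.be.flir.mu:b.mu:.de` (7 syllables):
  Weights: 1 ge: H, 2 blof L, 3 be L, 4 flir L, 5 mu:b H, 6 mu: H, 7 de L.
  Heavy syllables in the domain: 1, 5, 6. The leftmost is syllable 1 (ge:).
  → primary stress on syllable 1.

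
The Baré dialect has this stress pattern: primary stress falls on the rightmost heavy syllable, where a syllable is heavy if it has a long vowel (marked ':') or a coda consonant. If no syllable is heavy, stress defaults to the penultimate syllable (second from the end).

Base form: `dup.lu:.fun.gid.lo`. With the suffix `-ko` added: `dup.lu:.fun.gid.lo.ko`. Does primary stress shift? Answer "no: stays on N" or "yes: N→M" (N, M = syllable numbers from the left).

Base `dup.lu:.fun.gid.lo` (5 syllables):
  Weights: 1 dup H, 2 lu: H, 3 fun H, 4 gid H, 5 lo L.
  Heavy syllables in the domain: 1, 2, 3, 4. The rightmost is syllable 4 (gid).
  → primary stress on syllable 4.
Suffixed `dup.lu:.fun.gid.lo.ko` (6 syllables):
  Weights: 1 dup H, 2 lu: H, 3 fun H, 4 gid H, 5 lo L, 6 ko L.
  Heavy syllables in the domain: 1, 2, 3, 4. The rightmost is syllable 4 (gid).
  → primary stress on syllable 4.

no: stays on 4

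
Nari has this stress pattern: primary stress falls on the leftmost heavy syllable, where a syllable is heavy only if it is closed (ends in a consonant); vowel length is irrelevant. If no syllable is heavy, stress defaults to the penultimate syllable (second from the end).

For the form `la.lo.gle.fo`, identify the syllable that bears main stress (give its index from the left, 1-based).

Weights: 1 la L, 2 lo L, 3 gle L, 4 fo L.
No heavy syllable in the domain; default to the penultimate syllable (second from the end) = syllable 3.
Primary stress: syllable 3 → la.lo.ˈgle.fo.

3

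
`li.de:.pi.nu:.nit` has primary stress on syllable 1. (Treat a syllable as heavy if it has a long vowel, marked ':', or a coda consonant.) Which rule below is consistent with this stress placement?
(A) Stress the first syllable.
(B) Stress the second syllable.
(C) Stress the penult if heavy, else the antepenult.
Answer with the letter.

A

Rule A → syllable 1 ✓.
Rule B → syllable 2 (observed: 1).
Rule C → syllable 4 (observed: 1).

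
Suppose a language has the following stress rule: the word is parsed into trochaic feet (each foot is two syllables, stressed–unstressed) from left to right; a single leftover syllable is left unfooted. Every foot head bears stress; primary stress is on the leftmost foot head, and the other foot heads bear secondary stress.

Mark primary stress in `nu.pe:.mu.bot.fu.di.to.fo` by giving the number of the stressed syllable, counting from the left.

1

Parse left to right into trochaic (ˈσσ) feet: (ˈnu.pe:) (ˈmu.bot) (ˈfu.di) (ˈto.fo).
Foot heads (stressed positions): 1, 3, 5, 7.
End Rule Leftmost: primary stress on the leftmost head = syllable 1.
Primary stress: syllable 1 → ˈnu.pe:.mu.bot.fu.di.to.fo.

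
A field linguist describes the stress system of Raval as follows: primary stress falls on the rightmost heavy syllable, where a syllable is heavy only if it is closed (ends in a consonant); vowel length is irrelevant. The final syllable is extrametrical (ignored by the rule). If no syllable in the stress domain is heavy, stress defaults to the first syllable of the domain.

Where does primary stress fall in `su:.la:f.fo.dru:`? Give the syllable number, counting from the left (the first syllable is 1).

The final syllable (4, dru:) is extrametrical; the stress domain is syllables 1–3.
Weights: 1 su: L, 2 la:f H, 3 fo L.
Heavy syllables in the domain: 2. The rightmost is syllable 2 (la:f).
Primary stress: syllable 2 → su:.ˈla:f.fo.dru:.

2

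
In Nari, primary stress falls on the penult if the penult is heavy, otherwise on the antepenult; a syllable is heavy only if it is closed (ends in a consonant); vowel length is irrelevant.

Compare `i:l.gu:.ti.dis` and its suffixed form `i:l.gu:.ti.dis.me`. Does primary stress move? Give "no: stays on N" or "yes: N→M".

Base `i:l.gu:.ti.dis` (4 syllables):
  Weights: 2 gu: L, 3 ti L, 4 dis H.
  The penult (syllable 3, ti) is light, so stress falls on the antepenult (syllable 2, gu:).
  → primary stress on syllable 2.
Suffixed `i:l.gu:.ti.dis.me` (5 syllables):
  Weights: 3 ti L, 4 dis H, 5 me L.
  The penult (syllable 4, dis) is heavy, so it takes stress.
  → primary stress on syllable 4.

yes: 2→4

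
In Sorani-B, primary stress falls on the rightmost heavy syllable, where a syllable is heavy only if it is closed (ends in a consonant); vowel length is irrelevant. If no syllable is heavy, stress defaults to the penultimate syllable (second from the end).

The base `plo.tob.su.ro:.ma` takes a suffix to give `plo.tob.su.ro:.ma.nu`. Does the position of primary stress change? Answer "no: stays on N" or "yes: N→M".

Base `plo.tob.su.ro:.ma` (5 syllables):
  Weights: 1 plo L, 2 tob H, 3 su L, 4 ro: L, 5 ma L.
  Heavy syllables in the domain: 2. The rightmost is syllable 2 (tob).
  → primary stress on syllable 2.
Suffixed `plo.tob.su.ro:.ma.nu` (6 syllables):
  Weights: 1 plo L, 2 tob H, 3 su L, 4 ro: L, 5 ma L, 6 nu L.
  Heavy syllables in the domain: 2. The rightmost is syllable 2 (tob).
  → primary stress on syllable 2.

no: stays on 2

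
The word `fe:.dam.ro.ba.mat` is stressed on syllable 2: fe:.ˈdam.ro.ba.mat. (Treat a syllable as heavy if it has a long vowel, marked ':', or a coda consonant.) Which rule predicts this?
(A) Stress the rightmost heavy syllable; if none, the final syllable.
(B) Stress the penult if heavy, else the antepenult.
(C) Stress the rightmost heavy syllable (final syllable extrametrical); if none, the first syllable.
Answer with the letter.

C

Rule A → syllable 5 (observed: 2).
Rule B → syllable 3 (observed: 2).
Rule C → syllable 2 ✓.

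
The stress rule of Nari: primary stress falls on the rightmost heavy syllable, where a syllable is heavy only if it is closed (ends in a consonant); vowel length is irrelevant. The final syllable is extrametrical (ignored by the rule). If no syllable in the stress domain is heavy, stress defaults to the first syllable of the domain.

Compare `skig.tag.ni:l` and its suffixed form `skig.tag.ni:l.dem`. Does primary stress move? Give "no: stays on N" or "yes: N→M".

yes: 2→3

Base `skig.tag.ni:l` (3 syllables):
  The final syllable (3, ni:l) is extrametrical; the stress domain is syllables 1–2.
  Weights: 1 skig H, 2 tag H.
  Heavy syllables in the domain: 1, 2. The rightmost is syllable 2 (tag).
  → primary stress on syllable 2.
Suffixed `skig.tag.ni:l.dem` (4 syllables):
  The final syllable (4, dem) is extrametrical; the stress domain is syllables 1–3.
  Weights: 1 skig H, 2 tag H, 3 ni:l H.
  Heavy syllables in the domain: 1, 2, 3. The rightmost is syllable 3 (ni:l).
  → primary stress on syllable 3.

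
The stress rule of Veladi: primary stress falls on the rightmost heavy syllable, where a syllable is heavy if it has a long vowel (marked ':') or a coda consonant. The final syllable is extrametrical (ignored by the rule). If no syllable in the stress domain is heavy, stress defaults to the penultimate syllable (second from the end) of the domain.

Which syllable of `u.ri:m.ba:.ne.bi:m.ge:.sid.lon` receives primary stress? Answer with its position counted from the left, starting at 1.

7

The final syllable (8, lon) is extrametrical; the stress domain is syllables 1–7.
Weights: 1 u L, 2 ri:m H, 3 ba: H, 4 ne L, 5 bi:m H, 6 ge: H, 7 sid H.
Heavy syllables in the domain: 2, 3, 5, 6, 7. The rightmost is syllable 7 (sid).
Primary stress: syllable 7 → u.ri:m.ba:.ne.bi:m.ge:.ˈsid.lon.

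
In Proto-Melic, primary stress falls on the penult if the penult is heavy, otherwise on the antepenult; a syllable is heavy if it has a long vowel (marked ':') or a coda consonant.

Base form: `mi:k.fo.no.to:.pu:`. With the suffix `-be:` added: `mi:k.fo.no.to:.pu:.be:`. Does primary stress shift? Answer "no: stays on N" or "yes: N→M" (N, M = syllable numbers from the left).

yes: 4→5

Base `mi:k.fo.no.to:.pu:` (5 syllables):
  Weights: 3 no L, 4 to: H, 5 pu: H.
  The penult (syllable 4, to:) is heavy, so it takes stress.
  → primary stress on syllable 4.
Suffixed `mi:k.fo.no.to:.pu:.be:` (6 syllables):
  Weights: 4 to: H, 5 pu: H, 6 be: H.
  The penult (syllable 5, pu:) is heavy, so it takes stress.
  → primary stress on syllable 5.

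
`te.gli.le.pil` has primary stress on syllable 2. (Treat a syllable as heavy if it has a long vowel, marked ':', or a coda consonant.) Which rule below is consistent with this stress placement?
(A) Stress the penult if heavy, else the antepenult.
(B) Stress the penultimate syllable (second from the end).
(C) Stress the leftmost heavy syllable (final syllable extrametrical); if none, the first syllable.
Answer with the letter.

Rule A → syllable 2 ✓.
Rule B → syllable 3 (observed: 2).
Rule C → syllable 1 (observed: 2).

A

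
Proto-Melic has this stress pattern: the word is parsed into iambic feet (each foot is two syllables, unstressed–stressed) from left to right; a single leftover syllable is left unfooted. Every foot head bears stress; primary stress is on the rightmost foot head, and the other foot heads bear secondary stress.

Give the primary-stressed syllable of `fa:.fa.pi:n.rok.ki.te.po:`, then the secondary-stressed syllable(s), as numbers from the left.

Parse left to right into iambic (σˈσ) feet: (fa:.ˈfa) (pi:n.ˈrok) (ki.ˈte) po:. Syllable 7 is left unfooted.
Foot heads (stressed positions): 2, 4, 6.
End Rule Rightmost: primary stress on the rightmost head = syllable 6.
Secondary stress on 2, 4: fa:.ˌfa.pi:n.ˌrok.ki.ˈte.po:.

primary 6, secondary 2, 4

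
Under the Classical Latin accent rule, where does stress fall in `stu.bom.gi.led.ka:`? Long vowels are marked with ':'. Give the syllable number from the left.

4

Classical Latin: stress the penult if heavy (long vowel or closed), else the antepenult.
Weights: 3 gi L, 4 led H, 5 ka: H.
The penult (syllable 4, led) is heavy, so it takes stress.
Stress on syllable 4: stu.bom.gi.ˈled.ka:.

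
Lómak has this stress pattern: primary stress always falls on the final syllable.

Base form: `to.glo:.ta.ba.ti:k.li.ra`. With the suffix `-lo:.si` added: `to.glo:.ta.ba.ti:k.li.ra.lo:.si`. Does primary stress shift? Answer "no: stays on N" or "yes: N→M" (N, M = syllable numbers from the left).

yes: 7→9

Base `to.glo:.ta.ba.ti:k.li.ra` (7 syllables):
  The word has 7 syllables; the final syllable is syllable 7 (ra).
  → primary stress on syllable 7.
Suffixed `to.glo:.ta.ba.ti:k.li.ra.lo:.si` (9 syllables):
  The word has 9 syllables; the final syllable is syllable 9 (si).
  → primary stress on syllable 9.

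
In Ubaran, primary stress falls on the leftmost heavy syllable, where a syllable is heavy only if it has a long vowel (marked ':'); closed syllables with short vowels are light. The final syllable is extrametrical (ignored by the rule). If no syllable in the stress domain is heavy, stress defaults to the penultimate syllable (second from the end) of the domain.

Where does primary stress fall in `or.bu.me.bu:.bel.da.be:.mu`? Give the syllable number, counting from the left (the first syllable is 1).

The final syllable (8, mu) is extrametrical; the stress domain is syllables 1–7.
Weights: 1 or L, 2 bu L, 3 me L, 4 bu: H, 5 bel L, 6 da L, 7 be: H.
Heavy syllables in the domain: 4, 7. The leftmost is syllable 4 (bu:).
Primary stress: syllable 4 → or.bu.me.ˈbu:.bel.da.be:.mu.

4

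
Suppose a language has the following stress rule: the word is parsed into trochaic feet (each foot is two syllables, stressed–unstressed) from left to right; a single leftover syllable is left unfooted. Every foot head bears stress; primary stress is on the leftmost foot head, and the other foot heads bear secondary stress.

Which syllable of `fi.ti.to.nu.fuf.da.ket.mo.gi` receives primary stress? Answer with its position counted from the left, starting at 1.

1

Parse left to right into trochaic (ˈσσ) feet: (ˈfi.ti) (ˈto.nu) (ˈfuf.da) (ˈket.mo) gi. Syllable 9 is left unfooted.
Foot heads (stressed positions): 1, 3, 5, 7.
End Rule Leftmost: primary stress on the leftmost head = syllable 1.
Primary stress: syllable 1 → ˈfi.ti.to.nu.fuf.da.ket.mo.gi.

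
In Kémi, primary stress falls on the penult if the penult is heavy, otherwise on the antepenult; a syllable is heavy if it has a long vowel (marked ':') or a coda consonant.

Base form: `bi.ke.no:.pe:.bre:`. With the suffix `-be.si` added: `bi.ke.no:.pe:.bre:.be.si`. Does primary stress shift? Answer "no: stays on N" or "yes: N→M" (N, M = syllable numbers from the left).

yes: 4→5

Base `bi.ke.no:.pe:.bre:` (5 syllables):
  Weights: 3 no: H, 4 pe: H, 5 bre: H.
  The penult (syllable 4, pe:) is heavy, so it takes stress.
  → primary stress on syllable 4.
Suffixed `bi.ke.no:.pe:.bre:.be.si` (7 syllables):
  Weights: 5 bre: H, 6 be L, 7 si L.
  The penult (syllable 6, be) is light, so stress falls on the antepenult (syllable 5, bre:).
  → primary stress on syllable 5.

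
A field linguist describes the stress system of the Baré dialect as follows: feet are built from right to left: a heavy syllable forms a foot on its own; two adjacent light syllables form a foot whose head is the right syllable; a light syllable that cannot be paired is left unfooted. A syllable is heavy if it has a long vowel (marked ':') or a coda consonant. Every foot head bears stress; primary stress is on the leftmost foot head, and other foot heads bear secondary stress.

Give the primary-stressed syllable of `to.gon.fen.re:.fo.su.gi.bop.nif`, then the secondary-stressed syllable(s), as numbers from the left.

primary 2, secondary 3, 4, 7, 8, 9

Weights: 1 to L, 2 gon H, 3 fen H, 4 re: H, 5 fo L, 6 su L, 7 gi L, 8 bop H, 9 nif H.
Parse right to left (heavy = foot alone; LL = one foot; stranded L unfooted): to (ˈgon) (ˈfen) (ˈre:) fo (su.ˈgi) (ˈbop) (ˈnif).
Foot heads: 2, 3, 4, 7, 8, 9.
Primary stress on the leftmost head = syllable 2.
Secondary stress on 3, 4, 7, 8, 9: to.ˈgon.ˌfen.ˌre:.fo.su.ˌgi.ˌbop.ˌnif.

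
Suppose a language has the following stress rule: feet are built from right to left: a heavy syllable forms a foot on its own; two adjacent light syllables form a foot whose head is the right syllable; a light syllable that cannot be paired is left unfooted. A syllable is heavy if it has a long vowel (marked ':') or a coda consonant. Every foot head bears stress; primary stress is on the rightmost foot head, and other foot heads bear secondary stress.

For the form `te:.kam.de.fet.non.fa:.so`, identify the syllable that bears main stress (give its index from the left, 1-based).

6

Weights: 1 te: H, 2 kam H, 3 de L, 4 fet H, 5 non H, 6 fa: H, 7 so L.
Parse right to left (heavy = foot alone; LL = one foot; stranded L unfooted): (ˈte:) (ˈkam) de (ˈfet) (ˈnon) (ˈfa:) so.
Foot heads: 1, 2, 4, 5, 6.
Primary stress on the rightmost head = syllable 6.
Primary stress: syllable 6 → te:.kam.de.fet.non.ˈfa:.so.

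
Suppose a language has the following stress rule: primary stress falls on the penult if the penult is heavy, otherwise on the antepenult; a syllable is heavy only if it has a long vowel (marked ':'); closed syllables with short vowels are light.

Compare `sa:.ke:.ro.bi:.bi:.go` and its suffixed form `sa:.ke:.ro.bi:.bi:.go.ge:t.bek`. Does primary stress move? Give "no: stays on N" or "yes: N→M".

Base `sa:.ke:.ro.bi:.bi:.go` (6 syllables):
  Weights: 4 bi: H, 5 bi: H, 6 go L.
  The penult (syllable 5, bi:) is heavy, so it takes stress.
  → primary stress on syllable 5.
Suffixed `sa:.ke:.ro.bi:.bi:.go.ge:t.bek` (8 syllables):
  Weights: 6 go L, 7 ge:t H, 8 bek L.
  The penult (syllable 7, ge:t) is heavy, so it takes stress.
  → primary stress on syllable 7.

yes: 5→7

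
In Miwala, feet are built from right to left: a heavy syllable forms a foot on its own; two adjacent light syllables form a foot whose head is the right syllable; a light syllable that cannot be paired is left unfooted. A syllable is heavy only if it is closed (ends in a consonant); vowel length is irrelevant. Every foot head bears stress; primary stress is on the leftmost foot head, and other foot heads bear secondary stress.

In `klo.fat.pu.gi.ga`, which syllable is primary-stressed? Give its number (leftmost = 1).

Weights: 1 klo L, 2 fat H, 3 pu L, 4 gi L, 5 ga L.
Parse right to left (heavy = foot alone; LL = one foot; stranded L unfooted): klo (ˈfat) pu (gi.ˈga).
Foot heads: 2, 5.
Primary stress on the leftmost head = syllable 2.
Primary stress: syllable 2 → klo.ˈfat.pu.gi.ga.

2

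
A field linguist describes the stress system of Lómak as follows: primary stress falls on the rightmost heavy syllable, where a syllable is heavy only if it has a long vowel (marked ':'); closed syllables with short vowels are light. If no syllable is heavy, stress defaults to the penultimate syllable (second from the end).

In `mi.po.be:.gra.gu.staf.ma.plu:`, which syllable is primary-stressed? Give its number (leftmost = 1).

8

Weights: 1 mi L, 2 po L, 3 be: H, 4 gra L, 5 gu L, 6 staf L, 7 ma L, 8 plu: H.
Heavy syllables in the domain: 3, 8. The rightmost is syllable 8 (plu:).
Primary stress: syllable 8 → mi.po.be:.gra.gu.staf.ma.ˈplu:.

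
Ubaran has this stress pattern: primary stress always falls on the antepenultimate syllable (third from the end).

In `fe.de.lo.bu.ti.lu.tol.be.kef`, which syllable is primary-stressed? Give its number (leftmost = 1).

7

The word has 9 syllables; the antepenultimate syllable (third from the end) is syllable 7 (tol).
Primary stress: syllable 7 → fe.de.lo.bu.ti.lu.ˈtol.be.kef.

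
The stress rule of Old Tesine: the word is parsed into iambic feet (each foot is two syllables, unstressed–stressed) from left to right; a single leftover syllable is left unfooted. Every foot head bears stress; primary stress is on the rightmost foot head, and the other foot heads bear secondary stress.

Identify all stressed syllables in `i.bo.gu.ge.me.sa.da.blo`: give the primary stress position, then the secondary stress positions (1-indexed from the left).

primary 8, secondary 2, 4, 6

Parse left to right into iambic (σˈσ) feet: (i.ˈbo) (gu.ˈge) (me.ˈsa) (da.ˈblo).
Foot heads (stressed positions): 2, 4, 6, 8.
End Rule Rightmost: primary stress on the rightmost head = syllable 8.
Secondary stress on 2, 4, 6: i.ˌbo.gu.ˌge.me.ˌsa.da.ˈblo.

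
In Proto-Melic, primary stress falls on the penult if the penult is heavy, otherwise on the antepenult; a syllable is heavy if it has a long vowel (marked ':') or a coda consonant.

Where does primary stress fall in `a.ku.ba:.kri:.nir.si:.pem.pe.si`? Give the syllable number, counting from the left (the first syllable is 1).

7

Weights: 7 pem H, 8 pe L, 9 si L.
The penult (syllable 8, pe) is light, so stress falls on the antepenult (syllable 7, pem).
Primary stress: syllable 7 → a.ku.ba:.kri:.nir.si:.ˈpem.pe.si.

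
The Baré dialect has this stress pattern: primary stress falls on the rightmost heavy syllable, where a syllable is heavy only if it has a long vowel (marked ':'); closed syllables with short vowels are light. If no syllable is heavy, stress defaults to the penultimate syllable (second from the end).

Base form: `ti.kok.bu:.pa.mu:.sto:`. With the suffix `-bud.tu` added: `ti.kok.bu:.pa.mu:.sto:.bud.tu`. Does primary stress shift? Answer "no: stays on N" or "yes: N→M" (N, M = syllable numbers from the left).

Base `ti.kok.bu:.pa.mu:.sto:` (6 syllables):
  Weights: 1 ti L, 2 kok L, 3 bu: H, 4 pa L, 5 mu: H, 6 sto: H.
  Heavy syllables in the domain: 3, 5, 6. The rightmost is syllable 6 (sto:).
  → primary stress on syllable 6.
Suffixed `ti.kok.bu:.pa.mu:.sto:.bud.tu` (8 syllables):
  Weights: 1 ti L, 2 kok L, 3 bu: H, 4 pa L, 5 mu: H, 6 sto: H, 7 bud L, 8 tu L.
  Heavy syllables in the domain: 3, 5, 6. The rightmost is syllable 6 (sto:).
  → primary stress on syllable 6.

no: stays on 6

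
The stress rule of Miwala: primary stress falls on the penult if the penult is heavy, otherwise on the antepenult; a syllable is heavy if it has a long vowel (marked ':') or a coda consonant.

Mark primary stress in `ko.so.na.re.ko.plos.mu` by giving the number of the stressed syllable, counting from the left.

6

Weights: 5 ko L, 6 plos H, 7 mu L.
The penult (syllable 6, plos) is heavy, so it takes stress.
Primary stress: syllable 6 → ko.so.na.re.ko.ˈplos.mu.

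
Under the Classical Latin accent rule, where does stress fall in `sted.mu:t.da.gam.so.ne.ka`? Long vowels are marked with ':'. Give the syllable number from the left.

5

Classical Latin: stress the penult if heavy (long vowel or closed), else the antepenult.
Weights: 5 so L, 6 ne L, 7 ka L.
The penult (syllable 6, ne) is light, so stress falls on the antepenult (syllable 5, so).
Stress on syllable 5: sted.mu:t.da.gam.ˈso.ne.ka.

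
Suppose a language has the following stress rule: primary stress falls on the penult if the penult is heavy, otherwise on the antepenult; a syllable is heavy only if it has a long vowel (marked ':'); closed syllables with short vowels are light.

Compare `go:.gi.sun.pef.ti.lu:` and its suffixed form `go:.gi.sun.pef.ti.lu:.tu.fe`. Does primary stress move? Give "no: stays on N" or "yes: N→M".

yes: 4→6

Base `go:.gi.sun.pef.ti.lu:` (6 syllables):
  Weights: 4 pef L, 5 ti L, 6 lu: H.
  The penult (syllable 5, ti) is light, so stress falls on the antepenult (syllable 4, pef).
  → primary stress on syllable 4.
Suffixed `go:.gi.sun.pef.ti.lu:.tu.fe` (8 syllables):
  Weights: 6 lu: H, 7 tu L, 8 fe L.
  The penult (syllable 7, tu) is light, so stress falls on the antepenult (syllable 6, lu:).
  → primary stress on syllable 6.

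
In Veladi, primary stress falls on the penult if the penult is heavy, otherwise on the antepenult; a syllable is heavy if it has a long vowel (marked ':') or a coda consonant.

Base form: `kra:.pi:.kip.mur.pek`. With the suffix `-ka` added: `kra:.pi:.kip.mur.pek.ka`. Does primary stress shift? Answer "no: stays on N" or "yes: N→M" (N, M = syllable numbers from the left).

yes: 4→5

Base `kra:.pi:.kip.mur.pek` (5 syllables):
  Weights: 3 kip H, 4 mur H, 5 pek H.
  The penult (syllable 4, mur) is heavy, so it takes stress.
  → primary stress on syllable 4.
Suffixed `kra:.pi:.kip.mur.pek.ka` (6 syllables):
  Weights: 4 mur H, 5 pek H, 6 ka L.
  The penult (syllable 5, pek) is heavy, so it takes stress.
  → primary stress on syllable 5.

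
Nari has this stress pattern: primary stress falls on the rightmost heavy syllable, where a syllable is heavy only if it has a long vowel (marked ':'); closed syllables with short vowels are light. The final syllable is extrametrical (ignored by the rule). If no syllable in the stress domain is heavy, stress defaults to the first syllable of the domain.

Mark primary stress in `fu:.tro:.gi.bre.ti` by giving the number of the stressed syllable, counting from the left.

The final syllable (5, ti) is extrametrical; the stress domain is syllables 1–4.
Weights: 1 fu: H, 2 tro: H, 3 gi L, 4 bre L.
Heavy syllables in the domain: 1, 2. The rightmost is syllable 2 (tro:).
Primary stress: syllable 2 → fu:.ˈtro:.gi.bre.ti.

2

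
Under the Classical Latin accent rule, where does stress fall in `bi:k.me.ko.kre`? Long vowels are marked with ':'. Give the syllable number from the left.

Classical Latin: stress the penult if heavy (long vowel or closed), else the antepenult.
Weights: 2 me L, 3 ko L, 4 kre L.
The penult (syllable 3, ko) is light, so stress falls on the antepenult (syllable 2, me).
Stress on syllable 2: bi:k.ˈme.ko.kre.

2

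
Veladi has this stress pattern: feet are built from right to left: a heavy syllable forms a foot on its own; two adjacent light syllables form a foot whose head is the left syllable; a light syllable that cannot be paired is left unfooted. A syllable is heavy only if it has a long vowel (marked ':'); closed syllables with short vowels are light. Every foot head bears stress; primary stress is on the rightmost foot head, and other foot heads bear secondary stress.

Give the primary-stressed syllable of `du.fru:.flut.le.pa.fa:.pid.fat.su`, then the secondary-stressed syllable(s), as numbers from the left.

Weights: 1 du L, 2 fru: H, 3 flut L, 4 le L, 5 pa L, 6 fa: H, 7 pid L, 8 fat L, 9 su L.
Parse right to left (heavy = foot alone; LL = one foot; stranded L unfooted): du (ˈfru:) flut (ˈle.pa) (ˈfa:) pid (ˈfat.su).
Foot heads: 2, 4, 6, 8.
Primary stress on the rightmost head = syllable 8.
Secondary stress on 2, 4, 6: du.ˌfru:.flut.ˌle.pa.ˌfa:.pid.ˈfat.su.

primary 8, secondary 2, 4, 6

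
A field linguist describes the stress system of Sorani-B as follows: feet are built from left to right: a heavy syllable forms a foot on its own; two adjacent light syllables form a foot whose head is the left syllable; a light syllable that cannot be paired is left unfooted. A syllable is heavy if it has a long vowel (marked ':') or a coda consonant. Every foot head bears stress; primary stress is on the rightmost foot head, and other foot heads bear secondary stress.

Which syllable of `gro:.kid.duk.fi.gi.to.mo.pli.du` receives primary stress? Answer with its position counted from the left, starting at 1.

Weights: 1 gro: H, 2 kid H, 3 duk H, 4 fi L, 5 gi L, 6 to L, 7 mo L, 8 pli L, 9 du L.
Parse left to right (heavy = foot alone; LL = one foot; stranded L unfooted): (ˈgro:) (ˈkid) (ˈduk) (ˈfi.gi) (ˈto.mo) (ˈpli.du).
Foot heads: 1, 2, 3, 4, 6, 8.
Primary stress on the rightmost head = syllable 8.
Primary stress: syllable 8 → gro:.kid.duk.fi.gi.to.mo.ˈpli.du.

8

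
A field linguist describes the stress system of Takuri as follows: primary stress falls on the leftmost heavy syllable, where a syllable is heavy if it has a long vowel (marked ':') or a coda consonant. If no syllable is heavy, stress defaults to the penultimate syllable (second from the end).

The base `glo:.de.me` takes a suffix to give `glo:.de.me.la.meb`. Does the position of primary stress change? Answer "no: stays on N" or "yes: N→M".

Base `glo:.de.me` (3 syllables):
  Weights: 1 glo: H, 2 de L, 3 me L.
  Heavy syllables in the domain: 1. The leftmost is syllable 1 (glo:).
  → primary stress on syllable 1.
Suffixed `glo:.de.me.la.meb` (5 syllables):
  Weights: 1 glo: H, 2 de L, 3 me L, 4 la L, 5 meb H.
  Heavy syllables in the domain: 1, 5. The leftmost is syllable 1 (glo:).
  → primary stress on syllable 1.

no: stays on 1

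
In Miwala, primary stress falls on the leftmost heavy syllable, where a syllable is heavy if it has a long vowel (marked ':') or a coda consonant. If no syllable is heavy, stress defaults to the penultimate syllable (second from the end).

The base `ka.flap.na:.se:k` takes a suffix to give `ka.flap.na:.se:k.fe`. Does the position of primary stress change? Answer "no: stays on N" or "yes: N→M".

Base `ka.flap.na:.se:k` (4 syllables):
  Weights: 1 ka L, 2 flap H, 3 na: H, 4 se:k H.
  Heavy syllables in the domain: 2, 3, 4. The leftmost is syllable 2 (flap).
  → primary stress on syllable 2.
Suffixed `ka.flap.na:.se:k.fe` (5 syllables):
  Weights: 1 ka L, 2 flap H, 3 na: H, 4 se:k H, 5 fe L.
  Heavy syllables in the domain: 2, 3, 4. The leftmost is syllable 2 (flap).
  → primary stress on syllable 2.

no: stays on 2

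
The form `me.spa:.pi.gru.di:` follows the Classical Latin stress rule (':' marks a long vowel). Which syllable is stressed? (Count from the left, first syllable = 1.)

3

Classical Latin: stress the penult if heavy (long vowel or closed), else the antepenult.
Weights: 3 pi L, 4 gru L, 5 di: H.
The penult (syllable 4, gru) is light, so stress falls on the antepenult (syllable 3, pi).
Stress on syllable 3: me.spa:.ˈpi.gru.di:.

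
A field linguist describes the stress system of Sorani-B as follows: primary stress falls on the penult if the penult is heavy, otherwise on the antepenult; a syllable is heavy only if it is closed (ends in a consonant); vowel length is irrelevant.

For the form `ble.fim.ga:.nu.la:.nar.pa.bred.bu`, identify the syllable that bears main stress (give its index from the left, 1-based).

8

Weights: 7 pa L, 8 bred H, 9 bu L.
The penult (syllable 8, bred) is heavy, so it takes stress.
Primary stress: syllable 8 → ble.fim.ga:.nu.la:.nar.pa.ˈbred.bu.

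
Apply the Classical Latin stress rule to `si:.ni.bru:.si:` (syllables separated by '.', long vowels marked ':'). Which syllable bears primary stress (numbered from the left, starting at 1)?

3

Classical Latin: stress the penult if heavy (long vowel or closed), else the antepenult.
Weights: 2 ni L, 3 bru: H, 4 si: H.
The penult (syllable 3, bru:) is heavy, so it takes stress.
Stress on syllable 3: si:.ni.ˈbru:.si:.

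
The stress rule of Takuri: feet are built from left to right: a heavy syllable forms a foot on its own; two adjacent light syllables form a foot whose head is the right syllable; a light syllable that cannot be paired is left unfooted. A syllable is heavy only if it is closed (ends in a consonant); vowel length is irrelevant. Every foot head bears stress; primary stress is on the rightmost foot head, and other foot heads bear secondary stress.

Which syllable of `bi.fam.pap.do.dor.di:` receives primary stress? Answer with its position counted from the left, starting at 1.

Weights: 1 bi L, 2 fam H, 3 pap H, 4 do L, 5 dor H, 6 di: L.
Parse left to right (heavy = foot alone; LL = one foot; stranded L unfooted): bi (ˈfam) (ˈpap) do (ˈdor) di:.
Foot heads: 2, 3, 5.
Primary stress on the rightmost head = syllable 5.
Primary stress: syllable 5 → bi.fam.pap.do.ˈdor.di:.

5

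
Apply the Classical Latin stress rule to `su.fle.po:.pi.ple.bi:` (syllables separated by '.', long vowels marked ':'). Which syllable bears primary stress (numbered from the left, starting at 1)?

Classical Latin: stress the penult if heavy (long vowel or closed), else the antepenult.
Weights: 4 pi L, 5 ple L, 6 bi: H.
The penult (syllable 5, ple) is light, so stress falls on the antepenult (syllable 4, pi).
Stress on syllable 4: su.fle.po:.ˈpi.ple.bi:.

4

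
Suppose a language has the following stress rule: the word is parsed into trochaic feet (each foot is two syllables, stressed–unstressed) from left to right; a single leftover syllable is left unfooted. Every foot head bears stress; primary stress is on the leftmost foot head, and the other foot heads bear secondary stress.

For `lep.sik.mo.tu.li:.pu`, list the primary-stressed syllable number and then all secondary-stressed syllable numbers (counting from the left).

primary 1, secondary 3, 5

Parse left to right into trochaic (ˈσσ) feet: (ˈlep.sik) (ˈmo.tu) (ˈli:.pu).
Foot heads (stressed positions): 1, 3, 5.
End Rule Leftmost: primary stress on the leftmost head = syllable 1.
Secondary stress on 3, 5: ˈlep.sik.ˌmo.tu.ˌli:.pu.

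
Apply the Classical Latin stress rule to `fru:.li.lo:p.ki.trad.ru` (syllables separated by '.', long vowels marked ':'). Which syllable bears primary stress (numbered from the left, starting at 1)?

Classical Latin: stress the penult if heavy (long vowel or closed), else the antepenult.
Weights: 4 ki L, 5 trad H, 6 ru L.
The penult (syllable 5, trad) is heavy, so it takes stress.
Stress on syllable 5: fru:.li.lo:p.ki.ˈtrad.ru.

5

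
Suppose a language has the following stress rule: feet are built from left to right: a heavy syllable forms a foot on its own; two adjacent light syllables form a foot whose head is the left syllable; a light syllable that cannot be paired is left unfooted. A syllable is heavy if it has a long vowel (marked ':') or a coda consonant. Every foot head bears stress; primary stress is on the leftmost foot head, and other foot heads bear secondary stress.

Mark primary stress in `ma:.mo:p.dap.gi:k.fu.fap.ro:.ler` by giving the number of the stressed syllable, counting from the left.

1

Weights: 1 ma: H, 2 mo:p H, 3 dap H, 4 gi:k H, 5 fu L, 6 fap H, 7 ro: H, 8 ler H.
Parse left to right (heavy = foot alone; LL = one foot; stranded L unfooted): (ˈma:) (ˈmo:p) (ˈdap) (ˈgi:k) fu (ˈfap) (ˈro:) (ˈler).
Foot heads: 1, 2, 3, 4, 6, 7, 8.
Primary stress on the leftmost head = syllable 1.
Primary stress: syllable 1 → ˈma:.mo:p.dap.gi:k.fu.fap.ro:.ler.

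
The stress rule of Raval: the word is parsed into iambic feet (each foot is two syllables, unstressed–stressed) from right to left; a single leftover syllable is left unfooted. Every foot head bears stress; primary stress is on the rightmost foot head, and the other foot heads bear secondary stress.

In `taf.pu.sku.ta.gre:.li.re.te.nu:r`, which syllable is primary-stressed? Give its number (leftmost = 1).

Parse right to left into iambic (σˈσ) feet: taf (pu.ˈsku) (ta.ˈgre:) (li.ˈre) (te.ˈnu:r). Syllable 1 is left unfooted.
Foot heads (stressed positions): 3, 5, 7, 9.
End Rule Rightmost: primary stress on the rightmost head = syllable 9.
Primary stress: syllable 9 → taf.pu.sku.ta.gre:.li.re.te.ˈnu:r.

9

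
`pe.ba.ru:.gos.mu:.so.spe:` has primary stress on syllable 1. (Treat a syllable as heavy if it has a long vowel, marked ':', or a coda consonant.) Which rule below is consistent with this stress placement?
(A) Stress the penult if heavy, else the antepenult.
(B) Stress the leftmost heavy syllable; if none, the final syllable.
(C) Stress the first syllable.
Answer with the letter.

Rule A → syllable 5 (observed: 1).
Rule B → syllable 3 (observed: 1).
Rule C → syllable 1 ✓.

C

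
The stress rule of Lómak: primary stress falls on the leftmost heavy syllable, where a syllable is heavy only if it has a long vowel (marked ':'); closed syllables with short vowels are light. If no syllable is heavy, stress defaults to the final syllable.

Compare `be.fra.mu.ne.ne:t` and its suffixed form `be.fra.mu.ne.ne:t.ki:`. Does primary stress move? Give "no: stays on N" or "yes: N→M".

Base `be.fra.mu.ne.ne:t` (5 syllables):
  Weights: 1 be L, 2 fra L, 3 mu L, 4 ne L, 5 ne:t H.
  Heavy syllables in the domain: 5. The leftmost is syllable 5 (ne:t).
  → primary stress on syllable 5.
Suffixed `be.fra.mu.ne.ne:t.ki:` (6 syllables):
  Weights: 1 be L, 2 fra L, 3 mu L, 4 ne L, 5 ne:t H, 6 ki: H.
  Heavy syllables in the domain: 5, 6. The leftmost is syllable 5 (ne:t).
  → primary stress on syllable 5.

no: stays on 5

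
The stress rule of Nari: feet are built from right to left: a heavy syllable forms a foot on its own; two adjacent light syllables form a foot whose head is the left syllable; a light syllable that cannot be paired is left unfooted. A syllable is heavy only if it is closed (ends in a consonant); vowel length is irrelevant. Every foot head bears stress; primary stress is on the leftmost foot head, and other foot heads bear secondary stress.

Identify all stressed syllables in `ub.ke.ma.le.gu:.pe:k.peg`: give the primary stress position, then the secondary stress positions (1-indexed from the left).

Weights: 1 ub H, 2 ke L, 3 ma L, 4 le L, 5 gu: L, 6 pe:k H, 7 peg H.
Parse right to left (heavy = foot alone; LL = one foot; stranded L unfooted): (ˈub) (ˈke.ma) (ˈle.gu:) (ˈpe:k) (ˈpeg).
Foot heads: 1, 2, 4, 6, 7.
Primary stress on the leftmost head = syllable 1.
Secondary stress on 2, 4, 6, 7: ˈub.ˌke.ma.ˌle.gu:.ˌpe:k.ˌpeg.

primary 1, secondary 2, 4, 6, 7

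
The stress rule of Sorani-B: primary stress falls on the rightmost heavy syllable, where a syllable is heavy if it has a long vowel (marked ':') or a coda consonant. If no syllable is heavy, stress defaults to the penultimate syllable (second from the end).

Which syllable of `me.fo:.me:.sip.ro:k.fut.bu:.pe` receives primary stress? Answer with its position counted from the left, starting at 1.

Weights: 1 me L, 2 fo: H, 3 me: H, 4 sip H, 5 ro:k H, 6 fut H, 7 bu: H, 8 pe L.
Heavy syllables in the domain: 2, 3, 4, 5, 6, 7. The rightmost is syllable 7 (bu:).
Primary stress: syllable 7 → me.fo:.me:.sip.ro:k.fut.ˈbu:.pe.

7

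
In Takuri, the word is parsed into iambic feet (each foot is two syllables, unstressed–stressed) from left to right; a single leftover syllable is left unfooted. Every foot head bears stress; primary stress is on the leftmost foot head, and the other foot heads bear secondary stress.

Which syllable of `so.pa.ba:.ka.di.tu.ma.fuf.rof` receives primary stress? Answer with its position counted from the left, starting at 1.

2

Parse left to right into iambic (σˈσ) feet: (so.ˈpa) (ba:.ˈka) (di.ˈtu) (ma.ˈfuf) rof. Syllable 9 is left unfooted.
Foot heads (stressed positions): 2, 4, 6, 8.
End Rule Leftmost: primary stress on the leftmost head = syllable 2.
Primary stress: syllable 2 → so.ˈpa.ba:.ka.di.tu.ma.fuf.rof.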